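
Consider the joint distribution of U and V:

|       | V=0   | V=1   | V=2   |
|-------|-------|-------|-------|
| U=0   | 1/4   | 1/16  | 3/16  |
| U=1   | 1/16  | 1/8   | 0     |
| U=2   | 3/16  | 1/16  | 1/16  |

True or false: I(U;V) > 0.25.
Marginal P(U) (row sums):
  P(U=0) = 1/4 + 1/16 + 3/16 = 1/2
  P(U=1) = 1/16 + 1/8 + 0 = 3/16
  P(U=2) = 3/16 + 1/16 + 1/16 = 5/16
Marginal P(V) (column sums):
  P(V=0) = 1/4 + 1/16 + 3/16 = 1/2
  P(V=1) = 1/16 + 1/8 + 1/16 = 1/4
  P(V=2) = 3/16 + 0 + 1/16 = 1/4

H(U) = -[(1/2)·log₂(1/2) + (3/16)·log₂(3/16) + (5/16)·log₂(5/16)]
  = 0.5000 + 0.4528 + 0.5244
  = 1.4772 bits
H(V) = -[(1/2)·log₂(1/2) + (1/4)·log₂(1/4) + (1/4)·log₂(1/4)]
  = 0.5000 + 0.5000 + 0.5000
  = 1.5000 bits
H(U,V) = -[(1/4)·log₂(1/4) + (1/16)·log₂(1/16) + (3/16)·log₂(3/16) + (1/16)·log₂(1/16) + (1/8)·log₂(1/8) + (3/16)·log₂(3/16) + (1/16)·log₂(1/16) + (1/16)·log₂(1/16)]
  = 0.5000 + 0.2500 + 0.4528 + 0.2500 + 0.3750 + 0.4528 + 0.2500 + 0.2500
  = 2.7806 bits

I(U;V) = H(U) + H(V) - H(U,V)
  = 1.4772 + 1.5000 - 2.7806
  = 0.1966 bits

False. I(U;V) = 0.1966 bits, which is ≤ 0.25 bits.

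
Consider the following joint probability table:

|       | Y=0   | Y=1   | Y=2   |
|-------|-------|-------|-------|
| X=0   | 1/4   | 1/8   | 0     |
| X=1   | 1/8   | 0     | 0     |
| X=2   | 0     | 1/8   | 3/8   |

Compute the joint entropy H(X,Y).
H(X,Y) = -Σ P(X,Y) log₂ P(X,Y), summed over the non-zero cells:
H(X,Y) = -[(1/4)·log₂(1/4) + (1/8)·log₂(1/8) + (1/8)·log₂(1/8) + (1/8)·log₂(1/8) + (3/8)·log₂(3/8)]
  = 0.5000 + 0.3750 + 0.3750 + 0.3750 + 0.5306
  = 2.1556 bits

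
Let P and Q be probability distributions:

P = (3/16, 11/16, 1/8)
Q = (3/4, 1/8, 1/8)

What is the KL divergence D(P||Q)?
D(P||Q) = Σ P(i) log₂(P(i)/Q(i))
  i=0: (3/16) × log₂((3/16)/(3/4)) = (3/16) × log₂(1/4) = -0.3750
  i=1: (11/16) × log₂((11/16)/(1/8)) = (11/16) × log₂(11/2) = 1.6909
  i=2: (1/8) × log₂((1/8)/(1/8)) = (1/8) × log₂(1) = 0.0000
D(P||Q) = -0.3750 + 1.6909 + 0.0000
  = 1.3159 bits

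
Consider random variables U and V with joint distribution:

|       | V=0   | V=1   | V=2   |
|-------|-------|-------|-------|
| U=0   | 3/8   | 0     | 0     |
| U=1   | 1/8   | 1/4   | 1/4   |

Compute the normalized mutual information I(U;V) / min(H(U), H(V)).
Marginal P(U) (row sums):
  P(U=0) = 3/8 + 0 + 0 = 3/8
  P(U=1) = 1/8 + 1/4 + 1/4 = 5/8
Marginal P(V) (column sums):
  P(V=0) = 3/8 + 1/8 = 1/2
  P(V=1) = 0 + 1/4 = 1/4
  P(V=2) = 0 + 1/4 = 1/4

H(U) = -[(3/8)·log₂(3/8) + (5/8)·log₂(5/8)]
  = 0.5306 + 0.4238
  = 0.9544 bits
H(V) = -[(1/2)·log₂(1/2) + (1/4)·log₂(1/4) + (1/4)·log₂(1/4)]
  = 0.5000 + 0.5000 + 0.5000
  = 1.5000 bits
H(U,V) = -[(3/8)·log₂(3/8) + (1/8)·log₂(1/8) + (1/4)·log₂(1/4) + (1/4)·log₂(1/4)]
  = 0.5306 + 0.3750 + 0.5000 + 0.5000
  = 1.9056 bits

I(U;V) = H(U) + H(V) - H(U,V)
  = 0.9544 + 1.5000 - 1.9056
  = 0.5488 bits

min(H(U), H(V)) = min(0.9544, 1.5000) = 0.9544 bits
Normalized MI = 0.5488 / 0.9544 = 0.5750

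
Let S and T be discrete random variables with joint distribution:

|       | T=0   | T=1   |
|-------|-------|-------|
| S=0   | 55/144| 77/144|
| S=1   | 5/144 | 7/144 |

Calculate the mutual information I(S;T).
Marginal P(S) (row sums):
  P(S=0) = 55/144 + 77/144 = 11/12
  P(S=1) = 5/144 + 7/144 = 1/12
Marginal P(T) (column sums):
  P(T=0) = 55/144 + 5/144 = 5/12
  P(T=1) = 77/144 + 7/144 = 7/12

H(S) = -[(11/12)·log₂(11/12) + (1/12)·log₂(1/12)]
  = 0.1151 + 0.2987
  = 0.4138 bits
H(T) = -[(5/12)·log₂(5/12) + (7/12)·log₂(7/12)]
  = 0.5263 + 0.4536
  = 0.9799 bits
H(S,T) = -[(55/144)·log₂(55/144) + (77/144)·log₂(77/144) + (5/144)·log₂(5/144) + (7/144)·log₂(7/144)]
  = 0.5304 + 0.4829 + 0.1683 + 0.2121
  = 1.3937 bits

I(S;T) = H(S) + H(T) - H(S,T)
  = 0.4138 + 0.9799 - 1.3937
  = 0.0000 bits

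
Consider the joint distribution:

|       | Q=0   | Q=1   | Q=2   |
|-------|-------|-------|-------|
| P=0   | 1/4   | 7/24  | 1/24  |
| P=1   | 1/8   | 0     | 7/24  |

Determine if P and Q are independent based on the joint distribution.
Marginal P(P) (row sums):
  P(P=0) = 1/4 + 7/24 + 1/24 = 7/12
  P(P=1) = 1/8 + 0 + 7/24 = 5/12
Marginal P(Q) (column sums):
  P(Q=0) = 1/4 + 1/8 = 3/8
  P(Q=1) = 7/24 + 0 = 7/24
  P(Q=2) = 1/24 + 7/24 = 1/3

P and Q are independent iff P(P=i,Q=j) = P(P=i)·P(Q=j) for every cell.
  P(P=0)·P(Q=0) = 7/12 × 3/8 = 7/32, but P(P=0,Q=0) = 1/4 ✗

No, P and Q are not independent. Quantitatively, I(P;Q) > 0:

H(P) = -[(7/12)·log₂(7/12) + (5/12)·log₂(5/12)]
  = 0.4536 + 0.5263
  = 0.9799 bits
H(Q) = -[(3/8)·log₂(3/8) + (7/24)·log₂(7/24) + (1/3)·log₂(1/3)]
  = 0.5306 + 0.5185 + 0.5283
  = 1.5774 bits
H(P,Q) = -[(1/4)·log₂(1/4) + (7/24)·log₂(7/24) + (1/24)·log₂(1/24) + (1/8)·log₂(1/8) + (7/24)·log₂(7/24)]
  = 0.5000 + 0.5185 + 0.1910 + 0.3750 + 0.5185
  = 2.1030 bits
I(P;Q) = H(P) + H(Q) - H(P,Q) = 0.9799 + 1.5774 - 2.1030 = 0.4543 bits > 0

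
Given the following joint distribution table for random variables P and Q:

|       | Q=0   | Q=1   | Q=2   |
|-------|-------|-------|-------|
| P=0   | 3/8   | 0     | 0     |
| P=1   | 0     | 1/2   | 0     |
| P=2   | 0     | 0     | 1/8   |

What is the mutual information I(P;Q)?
Marginal P(P) (row sums):
  P(P=0) = 3/8 + 0 + 0 = 3/8
  P(P=1) = 0 + 1/2 + 0 = 1/2
  P(P=2) = 0 + 0 + 1/8 = 1/8
Marginal P(Q) (column sums):
  P(Q=0) = 3/8 + 0 + 0 = 3/8
  P(Q=1) = 0 + 1/2 + 0 = 1/2
  P(Q=2) = 0 + 0 + 1/8 = 1/8

H(P) = -[(3/8)·log₂(3/8) + (1/2)·log₂(1/2) + (1/8)·log₂(1/8)]
  = 0.5306 + 0.5000 + 0.3750
  = 1.4056 bits
H(Q) = -[(3/8)·log₂(3/8) + (1/2)·log₂(1/2) + (1/8)·log₂(1/8)]
  = 0.5306 + 0.5000 + 0.3750
  = 1.4056 bits
H(P,Q) = -[(3/8)·log₂(3/8) + (1/2)·log₂(1/2) + (1/8)·log₂(1/8)]
  = 0.5306 + 0.5000 + 0.3750
  = 1.4056 bits

I(P;Q) = H(P) + H(Q) - H(P,Q)
  = 1.4056 + 1.4056 - 1.4056
  = 1.4056 bits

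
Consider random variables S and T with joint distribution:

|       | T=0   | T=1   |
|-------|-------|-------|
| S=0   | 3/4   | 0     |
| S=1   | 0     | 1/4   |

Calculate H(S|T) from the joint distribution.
Marginal P(T) (column sums):
  P(T=0) = 3/4 + 0 = 3/4
  P(T=1) = 0 + 1/4 = 1/4

H(S|T) = -Σ P(S,T)·log₂ P(S|T), where P(S|T) = P(S,T) / P(T)
  (cells with P(S,T) = 0 contribute 0)
  (S=0,T=0): P(S|T) = (3/4)/(3/4) = 1;  -(3/4)·log₂(1) = 0.0000
  (S=1,T=1): P(S|T) = (1/4)/(1/4) = 1;  -(1/4)·log₂(1) = 0.0000
H(S|T) = 0.0000 + 0.0000
  = 0.0000 bits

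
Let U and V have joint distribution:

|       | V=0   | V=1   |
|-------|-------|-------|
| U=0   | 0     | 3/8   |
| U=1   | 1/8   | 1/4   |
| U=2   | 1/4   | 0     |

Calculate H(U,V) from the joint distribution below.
H(U,V) = -Σ P(U,V) log₂ P(U,V), summed over the non-zero cells:
H(U,V) = -[(3/8)·log₂(3/8) + (1/8)·log₂(1/8) + (1/4)·log₂(1/4) + (1/4)·log₂(1/4)]
  = 0.5306 + 0.3750 + 0.5000 + 0.5000
  = 1.9056 bits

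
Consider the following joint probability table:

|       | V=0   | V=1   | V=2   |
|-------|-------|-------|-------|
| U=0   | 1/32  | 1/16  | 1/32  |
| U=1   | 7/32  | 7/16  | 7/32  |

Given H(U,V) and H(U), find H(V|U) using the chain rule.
From the chain rule: H(U,V) = H(U) + H(V|U)
Therefore: H(V|U) = H(U,V) - H(U)

H(U,V) = -[(1/32)·log₂(1/32) + (1/16)·log₂(1/16) + (1/32)·log₂(1/32) + (7/32)·log₂(7/32) + (7/16)·log₂(7/16) + (7/32)·log₂(7/32)]
  = 0.1563 + 0.2500 + 0.1563 + 0.4796 + 0.5218 + 0.4796
  = 2.0436 bits
Marginal P(U) (row sums):
  P(U=0) = 1/32 + 1/16 + 1/32 = 1/8
  P(U=1) = 7/32 + 7/16 + 7/32 = 7/8
H(U) = -[(1/8)·log₂(1/8) + (7/8)·log₂(7/8)]
  = 0.3750 + 0.1686
  = 0.5436 bits

H(V|U) = 2.0436 - 0.5436 = 1.5000 bits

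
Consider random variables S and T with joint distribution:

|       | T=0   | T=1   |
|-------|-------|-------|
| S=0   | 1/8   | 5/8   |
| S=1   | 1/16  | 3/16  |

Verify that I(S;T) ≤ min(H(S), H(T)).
Marginal P(S) (row sums):
  P(S=0) = 1/8 + 5/8 = 3/4
  P(S=1) = 1/16 + 3/16 = 1/4
Marginal P(T) (column sums):
  P(T=0) = 1/8 + 1/16 = 3/16
  P(T=1) = 5/8 + 3/16 = 13/16

H(S) = -[(3/4)·log₂(3/4) + (1/4)·log₂(1/4)]
  = 0.3113 + 0.5000
  = 0.8113 bits
H(T) = -[(3/16)·log₂(3/16) + (13/16)·log₂(13/16)]
  = 0.4528 + 0.2434
  = 0.6962 bits
H(S,T) = -[(1/8)·log₂(1/8) + (5/8)·log₂(5/8) + (1/16)·log₂(1/16) + (3/16)·log₂(3/16)]
  = 0.3750 + 0.4238 + 0.2500 + 0.4528
  = 1.5016 bits

I(S;T) = H(S) + H(T) - H(S,T)
  = 0.8113 + 0.6962 - 1.5016
  = 0.0059 bits

min(H(S), H(T)) = min(0.8113, 0.6962) = 0.6962 bits
Since 0.0059 ≤ 0.6962, the bound is satisfied ✓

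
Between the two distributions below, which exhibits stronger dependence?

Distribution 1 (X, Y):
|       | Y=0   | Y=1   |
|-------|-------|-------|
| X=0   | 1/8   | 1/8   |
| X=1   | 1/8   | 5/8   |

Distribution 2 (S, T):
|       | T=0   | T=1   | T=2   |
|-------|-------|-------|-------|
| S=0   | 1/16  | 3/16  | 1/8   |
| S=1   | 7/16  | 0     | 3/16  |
Distribution 1 (X, Y):
Marginal P(X) (row sums):
  P(X=0) = 1/8 + 1/8 = 1/4
  P(X=1) = 1/8 + 5/8 = 3/4
Marginal P(Y) (column sums):
  P(Y=0) = 1/8 + 1/8 = 1/4
  P(Y=1) = 1/8 + 5/8 = 3/4

H(X) = -[(1/4)·log₂(1/4) + (3/4)·log₂(3/4)]
  = 0.5000 + 0.3113
  = 0.8113 bits
H(Y) = -[(1/4)·log₂(1/4) + (3/4)·log₂(3/4)]
  = 0.5000 + 0.3113
  = 0.8113 bits
H(X,Y) = -[(1/8)·log₂(1/8) + (1/8)·log₂(1/8) + (1/8)·log₂(1/8) + (5/8)·log₂(5/8)]
  = 0.3750 + 0.3750 + 0.3750 + 0.4238
  = 1.5488 bits

I(X;Y) = H(X) + H(Y) - H(X,Y)
  = 0.8113 + 0.8113 - 1.5488
  = 0.0738 bits

Distribution 2 (S, T):
Marginal P(S) (row sums):
  P(S=0) = 1/16 + 3/16 + 1/8 = 3/8
  P(S=1) = 7/16 + 0 + 3/16 = 5/8
Marginal P(T) (column sums):
  P(T=0) = 1/16 + 7/16 = 1/2
  P(T=1) = 3/16 + 0 = 3/16
  P(T=2) = 1/8 + 3/16 = 5/16

H(S) = -[(3/8)·log₂(3/8) + (5/8)·log₂(5/8)]
  = 0.5306 + 0.4238
  = 0.9544 bits
H(T) = -[(1/2)·log₂(1/2) + (3/16)·log₂(3/16) + (5/16)·log₂(5/16)]
  = 0.5000 + 0.4528 + 0.5244
  = 1.4772 bits
H(S,T) = -[(1/16)·log₂(1/16) + (3/16)·log₂(3/16) + (1/8)·log₂(1/8) + (7/16)·log₂(7/16) + (3/16)·log₂(3/16)]
  = 0.2500 + 0.4528 + 0.3750 + 0.5218 + 0.4528
  = 2.0524 bits

I(S;T) = H(S) + H(T) - H(S,T)
  = 0.9544 + 1.4772 - 2.0524
  = 0.3792 bits

I(S;T) = 0.3792 bits > I(X;Y) = 0.0738 bits, so (S, T) has the higher mutual information (stronger dependence).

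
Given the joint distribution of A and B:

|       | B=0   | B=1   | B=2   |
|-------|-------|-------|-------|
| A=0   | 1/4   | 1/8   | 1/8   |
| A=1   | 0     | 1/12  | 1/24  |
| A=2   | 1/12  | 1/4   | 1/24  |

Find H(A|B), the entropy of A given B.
Marginal P(B) (column sums):
  P(B=0) = 1/4 + 0 + 1/12 = 1/3
  P(B=1) = 1/8 + 1/12 + 1/4 = 11/24
  P(B=2) = 1/8 + 1/24 + 1/24 = 5/24

H(A|B) = -Σ P(A,B)·log₂ P(A|B), where P(A|B) = P(A,B) / P(B)
  (cells with P(A,B) = 0 contribute 0)
  (A=0,B=0): P(A|B) = (1/4)/(1/3) = 3/4;  -(1/4)·log₂(3/4) = 0.1038
  (A=0,B=1): P(A|B) = (1/8)/(11/24) = 3/11;  -(1/8)·log₂(3/11) = 0.2343
  (A=0,B=2): P(A|B) = (1/8)/(5/24) = 3/5;  -(1/8)·log₂(3/5) = 0.0921
  (A=1,B=1): P(A|B) = (1/12)/(11/24) = 2/11;  -(1/12)·log₂(2/11) = 0.2050
  (A=1,B=2): P(A|B) = (1/24)/(5/24) = 1/5;  -(1/24)·log₂(1/5) = 0.0967
  (A=2,B=0): P(A|B) = (1/12)/(1/3) = 1/4;  -(1/12)·log₂(1/4) = 0.1667
  (A=2,B=1): P(A|B) = (1/4)/(11/24) = 6/11;  -(1/4)·log₂(6/11) = 0.2186
  (A=2,B=2): P(A|B) = (1/24)/(5/24) = 1/5;  -(1/24)·log₂(1/5) = 0.0967
H(A|B) = 0.1038 + 0.2343 + 0.0921 + 0.2050 + 0.0967 + 0.1667 + 0.2186 + 0.0967
  = 1.2139 bits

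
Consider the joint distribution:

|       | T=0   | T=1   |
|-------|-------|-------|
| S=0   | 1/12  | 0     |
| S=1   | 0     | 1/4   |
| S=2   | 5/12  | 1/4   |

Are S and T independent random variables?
Marginal P(S) (row sums):
  P(S=0) = 1/12 + 0 = 1/12
  P(S=1) = 0 + 1/4 = 1/4
  P(S=2) = 5/12 + 1/4 = 2/3
Marginal P(T) (column sums):
  P(T=0) = 1/12 + 0 + 5/12 = 1/2
  P(T=1) = 0 + 1/4 + 1/4 = 1/2

S and T are independent iff P(S=i,T=j) = P(S=i)·P(T=j) for every cell.
  P(S=0)·P(T=0) = 1/12 × 1/2 = 1/24, but P(S=0,T=0) = 1/12 ✗

No, S and T are not independent. Quantitatively, I(S;T) > 0:

H(S) = -[(1/12)·log₂(1/12) + (1/4)·log₂(1/4) + (2/3)·log₂(2/3)]
  = 0.2987 + 0.5000 + 0.3900
  = 1.1887 bits
H(T) = -[(1/2)·log₂(1/2) + (1/2)·log₂(1/2)]
  = 0.5000 + 0.5000
  = 1.0000 bits
H(S,T) = -[(1/12)·log₂(1/12) + (1/4)·log₂(1/4) + (5/12)·log₂(5/12) + (1/4)·log₂(1/4)]
  = 0.2987 + 0.5000 + 0.5263 + 0.5000
  = 1.8250 bits
I(S;T) = H(S) + H(T) - H(S,T) = 1.1887 + 1.0000 - 1.8250 = 0.3637 bits > 0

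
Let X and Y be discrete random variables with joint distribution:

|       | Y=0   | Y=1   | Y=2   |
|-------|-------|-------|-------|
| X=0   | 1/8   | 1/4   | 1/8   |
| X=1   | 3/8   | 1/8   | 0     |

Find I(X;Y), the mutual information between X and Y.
Marginal P(X) (row sums):
  P(X=0) = 1/8 + 1/4 + 1/8 = 1/2
  P(X=1) = 3/8 + 1/8 + 0 = 1/2
Marginal P(Y) (column sums):
  P(Y=0) = 1/8 + 3/8 = 1/2
  P(Y=1) = 1/4 + 1/8 = 3/8
  P(Y=2) = 1/8 + 0 = 1/8

H(X) = -[(1/2)·log₂(1/2) + (1/2)·log₂(1/2)]
  = 0.5000 + 0.5000
  = 1.0000 bits
H(Y) = -[(1/2)·log₂(1/2) + (3/8)·log₂(3/8) + (1/8)·log₂(1/8)]
  = 0.5000 + 0.5306 + 0.3750
  = 1.4056 bits
H(X,Y) = -[(1/8)·log₂(1/8) + (1/4)·log₂(1/4) + (1/8)·log₂(1/8) + (3/8)·log₂(3/8) + (1/8)·log₂(1/8)]
  = 0.3750 + 0.5000 + 0.3750 + 0.5306 + 0.3750
  = 2.1556 bits

I(X;Y) = H(X) + H(Y) - H(X,Y)
  = 1.0000 + 1.4056 - 2.1556
  = 0.2500 bits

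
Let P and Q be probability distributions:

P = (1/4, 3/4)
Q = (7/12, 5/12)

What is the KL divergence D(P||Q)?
D(P||Q) = Σ P(i) log₂(P(i)/Q(i))
  i=0: (1/4) × log₂((1/4)/(7/12)) = (1/4) × log₂(3/7) = -0.3056
  i=1: (3/4) × log₂((3/4)/(5/12)) = (3/4) × log₂(9/5) = 0.6360
D(P||Q) = -0.3056 + 0.6360
  = 0.3304 bits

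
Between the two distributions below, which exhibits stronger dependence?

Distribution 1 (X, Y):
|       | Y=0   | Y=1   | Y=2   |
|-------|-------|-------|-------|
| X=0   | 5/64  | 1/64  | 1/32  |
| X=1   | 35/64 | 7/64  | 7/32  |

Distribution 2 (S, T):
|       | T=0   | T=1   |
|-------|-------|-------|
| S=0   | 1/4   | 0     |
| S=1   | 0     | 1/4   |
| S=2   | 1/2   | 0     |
Distribution 1 (X, Y):
Marginal P(X) (row sums):
  P(X=0) = 5/64 + 1/64 + 1/32 = 1/8
  P(X=1) = 35/64 + 7/64 + 7/32 = 7/8
Marginal P(Y) (column sums):
  P(Y=0) = 5/64 + 35/64 = 5/8
  P(Y=1) = 1/64 + 7/64 = 1/8
  P(Y=2) = 1/32 + 7/32 = 1/4

H(X) = -[(1/8)·log₂(1/8) + (7/8)·log₂(7/8)]
  = 0.3750 + 0.1686
  = 0.5436 bits
H(Y) = -[(5/8)·log₂(5/8) + (1/8)·log₂(1/8) + (1/4)·log₂(1/4)]
  = 0.4238 + 0.3750 + 0.5000
  = 1.2988 bits
H(X,Y) = -[(5/64)·log₂(5/64) + (1/64)·log₂(1/64) + (1/32)·log₂(1/32) + (35/64)·log₂(35/64) + (7/64)·log₂(7/64) + (7/32)·log₂(7/32)]
  = 0.2873 + 0.0938 + 0.1563 + 0.4762 + 0.3492 + 0.4796
  = 1.8424 bits

I(X;Y) = H(X) + H(Y) - H(X,Y)
  = 0.5436 + 1.2988 - 1.8424
  = 0.0000 bits

Distribution 2 (S, T):
Marginal P(S) (row sums):
  P(S=0) = 1/4 + 0 = 1/4
  P(S=1) = 0 + 1/4 = 1/4
  P(S=2) = 1/2 + 0 = 1/2
Marginal P(T) (column sums):
  P(T=0) = 1/4 + 0 + 1/2 = 3/4
  P(T=1) = 0 + 1/4 + 0 = 1/4

H(S) = -[(1/4)·log₂(1/4) + (1/4)·log₂(1/4) + (1/2)·log₂(1/2)]
  = 0.5000 + 0.5000 + 0.5000
  = 1.5000 bits
H(T) = -[(3/4)·log₂(3/4) + (1/4)·log₂(1/4)]
  = 0.3113 + 0.5000
  = 0.8113 bits
H(S,T) = -[(1/4)·log₂(1/4) + (1/4)·log₂(1/4) + (1/2)·log₂(1/2)]
  = 0.5000 + 0.5000 + 0.5000
  = 1.5000 bits

I(S;T) = H(S) + H(T) - H(S,T)
  = 1.5000 + 0.8113 - 1.5000
  = 0.8113 bits

I(S;T) = 0.8113 bits > I(X;Y) = 0.0000 bits, so (S, T) has the higher mutual information (stronger dependence).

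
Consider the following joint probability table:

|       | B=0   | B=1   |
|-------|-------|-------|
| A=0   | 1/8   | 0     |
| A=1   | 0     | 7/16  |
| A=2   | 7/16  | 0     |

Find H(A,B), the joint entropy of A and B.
H(A,B) = -Σ P(A,B) log₂ P(A,B), summed over the non-zero cells:
H(A,B) = -[(1/8)·log₂(1/8) + (7/16)·log₂(7/16) + (7/16)·log₂(7/16)]
  = 0.3750 + 0.5218 + 0.5218
  = 1.4186 bits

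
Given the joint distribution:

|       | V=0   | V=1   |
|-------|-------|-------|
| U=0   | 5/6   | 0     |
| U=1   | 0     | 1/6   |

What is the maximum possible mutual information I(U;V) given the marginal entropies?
The upper bound on mutual information is I(U;V) ≤ min(H(U), H(V)).

Marginal P(U) (row sums):
  P(U=0) = 5/6 + 0 = 5/6
  P(U=1) = 0 + 1/6 = 1/6
Marginal P(V) (column sums):
  P(V=0) = 5/6 + 0 = 5/6
  P(V=1) = 0 + 1/6 = 1/6

H(U) = -[(5/6)·log₂(5/6) + (1/6)·log₂(1/6)]
  = 0.2192 + 0.4308
  = 0.6500 bits
H(V) = -[(5/6)·log₂(5/6) + (1/6)·log₂(1/6)]
  = 0.2192 + 0.4308
  = 0.6500 bits

Maximum possible I(U;V) = min(0.6500, 0.6500) = 0.6500 bits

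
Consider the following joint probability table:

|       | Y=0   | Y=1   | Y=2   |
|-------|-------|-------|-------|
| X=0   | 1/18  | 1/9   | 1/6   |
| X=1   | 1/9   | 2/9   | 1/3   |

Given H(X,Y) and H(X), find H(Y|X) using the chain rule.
From the chain rule: H(X,Y) = H(X) + H(Y|X)
Therefore: H(Y|X) = H(X,Y) - H(X)

H(X,Y) = -[(1/18)·log₂(1/18) + (1/9)·log₂(1/9) + (1/6)·log₂(1/6) + (1/9)·log₂(1/9) + (2/9)·log₂(2/9) + (1/3)·log₂(1/3)]
  = 0.2317 + 0.3522 + 0.4308 + 0.3522 + 0.4822 + 0.5283
  = 2.3774 bits
Marginal P(X) (row sums):
  P(X=0) = 1/18 + 1/9 + 1/6 = 1/3
  P(X=1) = 1/9 + 2/9 + 1/3 = 2/3
H(X) = -[(1/3)·log₂(1/3) + (2/3)·log₂(2/3)]
  = 0.5283 + 0.3900
  = 0.9183 bits

H(Y|X) = 2.3774 - 0.9183 = 1.4591 bits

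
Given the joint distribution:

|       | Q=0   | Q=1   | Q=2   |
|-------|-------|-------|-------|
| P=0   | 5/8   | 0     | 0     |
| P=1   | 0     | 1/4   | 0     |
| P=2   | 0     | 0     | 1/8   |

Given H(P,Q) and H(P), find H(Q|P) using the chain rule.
From the chain rule: H(P,Q) = H(P) + H(Q|P)
Therefore: H(Q|P) = H(P,Q) - H(P)

H(P,Q) = -[(5/8)·log₂(5/8) + (1/4)·log₂(1/4) + (1/8)·log₂(1/8)]
  = 0.4238 + 0.5000 + 0.3750
  = 1.2988 bits
Marginal P(P) (row sums):
  P(P=0) = 5/8 + 0 + 0 = 5/8
  P(P=1) = 0 + 1/4 + 0 = 1/4
  P(P=2) = 0 + 0 + 1/8 = 1/8
H(P) = -[(5/8)·log₂(5/8) + (1/4)·log₂(1/4) + (1/8)·log₂(1/8)]
  = 0.4238 + 0.5000 + 0.3750
  = 1.2988 bits

H(Q|P) = 1.2988 - 1.2988 = 0.0000 bits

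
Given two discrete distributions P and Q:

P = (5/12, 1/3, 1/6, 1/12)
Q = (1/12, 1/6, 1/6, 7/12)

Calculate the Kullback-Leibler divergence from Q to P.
D(P||Q) = Σ P(i) log₂(P(i)/Q(i))
  i=0: (5/12) × log₂((5/12)/(1/12)) = (5/12) × log₂(5) = 0.9675
  i=1: (1/3) × log₂((1/3)/(1/6)) = (1/3) × log₂(2) = 0.3333
  i=2: (1/6) × log₂((1/6)/(1/6)) = (1/6) × log₂(1) = 0.0000
  i=3: (1/12) × log₂((1/12)/(7/12)) = (1/12) × log₂(1/7) = -0.2339
D(P||Q) = 0.9675 + 0.3333 + 0.0000 - 0.2339
  = 1.0669 bits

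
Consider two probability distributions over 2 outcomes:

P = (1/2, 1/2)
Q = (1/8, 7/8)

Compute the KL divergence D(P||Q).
D(P||Q) = Σ P(i) log₂(P(i)/Q(i))
  i=0: (1/2) × log₂((1/2)/(1/8)) = (1/2) × log₂(4) = 1.0000
  i=1: (1/2) × log₂((1/2)/(7/8)) = (1/2) × log₂(4/7) = -0.4037
D(P||Q) = 1.0000 - 0.4037
  = 0.5963 bits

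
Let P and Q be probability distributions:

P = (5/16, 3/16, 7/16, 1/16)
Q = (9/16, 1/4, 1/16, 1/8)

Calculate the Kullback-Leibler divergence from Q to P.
D(P||Q) = Σ P(i) log₂(P(i)/Q(i))
  i=0: (5/16) × log₂((5/16)/(9/16)) = (5/16) × log₂(5/9) = -0.2650
  i=1: (3/16) × log₂((3/16)/(1/4)) = (3/16) × log₂(3/4) = -0.0778
  i=2: (7/16) × log₂((7/16)/(1/16)) = (7/16) × log₂(7) = 1.2282
  i=3: (1/16) × log₂((1/16)/(1/8)) = (1/16) × log₂(1/2) = -0.0625
D(P||Q) = -0.2650 - 0.0778 + 1.2282 - 0.0625
  = 0.8229 bits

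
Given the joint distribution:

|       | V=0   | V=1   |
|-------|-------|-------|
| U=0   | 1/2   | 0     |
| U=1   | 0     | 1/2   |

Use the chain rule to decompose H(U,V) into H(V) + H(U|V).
By the chain rule: H(U,V) = H(V) + H(U|V)

Marginal P(V) (column sums):
  P(V=0) = 1/2 + 0 = 1/2
  P(V=1) = 0 + 1/2 = 1/2
H(V) = -[(1/2)·log₂(1/2) + (1/2)·log₂(1/2)]
  = 0.5000 + 0.5000
  = 1.0000 bits
H(U|V) = -Σ P(U,V)·log₂ P(U|V), where P(U|V) = P(U,V) / P(V)
  (cells with P(U,V) = 0 contribute 0)
  (U=0,V=0): P(U|V) = (1/2)/(1/2) = 1;  -(1/2)·log₂(1) = 0.0000
  (U=1,V=1): P(U|V) = (1/2)/(1/2) = 1;  -(1/2)·log₂(1) = 0.0000
H(U|V) = 0.0000 + 0.0000
  = 0.0000 bits

H(U,V) = H(V) + H(U|V) = 1.0000 + 0.0000 = 1.0000 bits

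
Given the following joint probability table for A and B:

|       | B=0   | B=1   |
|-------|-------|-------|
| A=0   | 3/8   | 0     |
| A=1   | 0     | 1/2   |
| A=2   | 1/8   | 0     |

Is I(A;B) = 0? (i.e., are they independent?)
Marginal P(A) (row sums):
  P(A=0) = 3/8 + 0 = 3/8
  P(A=1) = 0 + 1/2 = 1/2
  P(A=2) = 1/8 + 0 = 1/8
Marginal P(B) (column sums):
  P(B=0) = 3/8 + 0 + 1/8 = 1/2
  P(B=1) = 0 + 1/2 + 0 = 1/2

A and B are independent iff P(A=i,B=j) = P(A=i)·P(B=j) for every cell.
  P(A=0)·P(B=0) = 3/8 × 1/2 = 3/16, but P(A=0,B=0) = 3/8 ✗

No, A and B are not independent. Quantitatively, I(A;B) > 0:

H(A) = -[(3/8)·log₂(3/8) + (1/2)·log₂(1/2) + (1/8)·log₂(1/8)]
  = 0.5306 + 0.5000 + 0.3750
  = 1.4056 bits
H(B) = -[(1/2)·log₂(1/2) + (1/2)·log₂(1/2)]
  = 0.5000 + 0.5000
  = 1.0000 bits
H(A,B) = -[(3/8)·log₂(3/8) + (1/2)·log₂(1/2) + (1/8)·log₂(1/8)]
  = 0.5306 + 0.5000 + 0.3750
  = 1.4056 bits
I(A;B) = H(A) + H(B) - H(A,B) = 1.4056 + 1.0000 - 1.4056 = 1.0000 bits > 0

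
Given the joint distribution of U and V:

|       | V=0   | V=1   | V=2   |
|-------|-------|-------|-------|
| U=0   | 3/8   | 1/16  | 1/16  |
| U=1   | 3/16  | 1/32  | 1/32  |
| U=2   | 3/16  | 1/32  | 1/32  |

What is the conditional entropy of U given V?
Marginal P(V) (column sums):
  P(V=0) = 3/8 + 3/16 + 3/16 = 3/4
  P(V=1) = 1/16 + 1/32 + 1/32 = 1/8
  P(V=2) = 1/16 + 1/32 + 1/32 = 1/8

H(U|V) = -Σ P(U,V)·log₂ P(U|V), where P(U|V) = P(U,V) / P(V)
  (U=0,V=0): P(U|V) = (3/8)/(3/4) = 1/2;  -(3/8)·log₂(1/2) = 0.3750
  (U=0,V=1): P(U|V) = (1/16)/(1/8) = 1/2;  -(1/16)·log₂(1/2) = 0.0625
  (U=0,V=2): P(U|V) = (1/16)/(1/8) = 1/2;  -(1/16)·log₂(1/2) = 0.0625
  (U=1,V=0): P(U|V) = (3/16)/(3/4) = 1/4;  -(3/16)·log₂(1/4) = 0.3750
  (U=1,V=1): P(U|V) = (1/32)/(1/8) = 1/4;  -(1/32)·log₂(1/4) = 0.0625
  (U=1,V=2): P(U|V) = (1/32)/(1/8) = 1/4;  -(1/32)·log₂(1/4) = 0.0625
  (U=2,V=0): P(U|V) = (3/16)/(3/4) = 1/4;  -(3/16)·log₂(1/4) = 0.3750
  (U=2,V=1): P(U|V) = (1/32)/(1/8) = 1/4;  -(1/32)·log₂(1/4) = 0.0625
  (U=2,V=2): P(U|V) = (1/32)/(1/8) = 1/4;  -(1/32)·log₂(1/4) = 0.0625
H(U|V) = 0.3750 + 0.0625 + 0.0625 + 0.3750 + 0.0625 + 0.0625 + 0.3750 + 0.0625 + 0.0625
  = 1.5000 bits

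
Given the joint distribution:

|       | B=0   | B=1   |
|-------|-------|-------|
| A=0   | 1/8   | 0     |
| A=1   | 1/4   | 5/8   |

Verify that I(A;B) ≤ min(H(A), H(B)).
Marginal P(A) (row sums):
  P(A=0) = 1/8 + 0 = 1/8
  P(A=1) = 1/4 + 5/8 = 7/8
Marginal P(B) (column sums):
  P(B=0) = 1/8 + 1/4 = 3/8
  P(B=1) = 0 + 5/8 = 5/8

H(A) = -[(1/8)·log₂(1/8) + (7/8)·log₂(7/8)]
  = 0.3750 + 0.1686
  = 0.5436 bits
H(B) = -[(3/8)·log₂(3/8) + (5/8)·log₂(5/8)]
  = 0.5306 + 0.4238
  = 0.9544 bits
H(A,B) = -[(1/8)·log₂(1/8) + (1/4)·log₂(1/4) + (5/8)·log₂(5/8)]
  = 0.3750 + 0.5000 + 0.4238
  = 1.2988 bits

I(A;B) = H(A) + H(B) - H(A,B)
  = 0.5436 + 0.9544 - 1.2988
  = 0.1992 bits

min(H(A), H(B)) = min(0.5436, 0.9544) = 0.5436 bits
Since 0.1992 ≤ 0.5436, the bound is satisfied ✓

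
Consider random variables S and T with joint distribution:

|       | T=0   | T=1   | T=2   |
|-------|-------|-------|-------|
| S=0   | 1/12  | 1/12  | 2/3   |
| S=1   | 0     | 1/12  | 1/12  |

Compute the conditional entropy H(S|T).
Marginal P(T) (column sums):
  P(T=0) = 1/12 + 0 = 1/12
  P(T=1) = 1/12 + 1/12 = 1/6
  P(T=2) = 2/3 + 1/12 = 3/4

H(S|T) = -Σ P(S,T)·log₂ P(S|T), where P(S|T) = P(S,T) / P(T)
  (cells with P(S,T) = 0 contribute 0)
  (S=0,T=0): P(S|T) = (1/12)/(1/12) = 1;  -(1/12)·log₂(1) = 0.0000
  (S=0,T=1): P(S|T) = (1/12)/(1/6) = 1/2;  -(1/12)·log₂(1/2) = 0.0833
  (S=0,T=2): P(S|T) = (2/3)/(3/4) = 8/9;  -(2/3)·log₂(8/9) = 0.1133
  (S=1,T=1): P(S|T) = (1/12)/(1/6) = 1/2;  -(1/12)·log₂(1/2) = 0.0833
  (S=1,T=2): P(S|T) = (1/12)/(3/4) = 1/9;  -(1/12)·log₂(1/9) = 0.2642
H(S|T) = 0.0000 + 0.0833 + 0.1133 + 0.0833 + 0.2642
  = 0.5441 bits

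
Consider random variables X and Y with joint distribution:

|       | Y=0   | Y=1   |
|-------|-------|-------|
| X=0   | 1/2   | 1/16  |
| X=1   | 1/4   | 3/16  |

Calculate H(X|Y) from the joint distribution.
Marginal P(Y) (column sums):
  P(Y=0) = 1/2 + 1/4 = 3/4
  P(Y=1) = 1/16 + 3/16 = 1/4

H(X|Y) = -Σ P(X,Y)·log₂ P(X|Y), where P(X|Y) = P(X,Y) / P(Y)
  (X=0,Y=0): P(X|Y) = (1/2)/(3/4) = 2/3;  -(1/2)·log₂(2/3) = 0.2925
  (X=0,Y=1): P(X|Y) = (1/16)/(1/4) = 1/4;  -(1/16)·log₂(1/4) = 0.1250
  (X=1,Y=0): P(X|Y) = (1/4)/(3/4) = 1/3;  -(1/4)·log₂(1/3) = 0.3962
  (X=1,Y=1): P(X|Y) = (3/16)/(1/4) = 3/4;  -(3/16)·log₂(3/4) = 0.0778
H(X|Y) = 0.2925 + 0.1250 + 0.3962 + 0.0778
  = 0.8915 bits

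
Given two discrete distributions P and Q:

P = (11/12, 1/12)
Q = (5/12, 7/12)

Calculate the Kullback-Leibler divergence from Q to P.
D(P||Q) = Σ P(i) log₂(P(i)/Q(i))
  i=0: (11/12) × log₂((11/12)/(5/12)) = (11/12) × log₂(11/5) = 1.0427
  i=1: (1/12) × log₂((1/12)/(7/12)) = (1/12) × log₂(1/7) = -0.2339
D(P||Q) = 1.0427 - 0.2339
  = 0.8088 bits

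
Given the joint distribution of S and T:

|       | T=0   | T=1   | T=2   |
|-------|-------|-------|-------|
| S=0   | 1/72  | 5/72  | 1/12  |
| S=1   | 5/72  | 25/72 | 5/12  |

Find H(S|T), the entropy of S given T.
Marginal P(T) (column sums):
  P(T=0) = 1/72 + 5/72 = 1/12
  P(T=1) = 5/72 + 25/72 = 5/12
  P(T=2) = 1/12 + 5/12 = 1/2

H(S|T) = -Σ P(S,T)·log₂ P(S|T), where P(S|T) = P(S,T) / P(T)
  (S=0,T=0): P(S|T) = (1/72)/(1/12) = 1/6;  -(1/72)·log₂(1/6) = 0.0359
  (S=0,T=1): P(S|T) = (5/72)/(5/12) = 1/6;  -(5/72)·log₂(1/6) = 0.1795
  (S=0,T=2): P(S|T) = (1/12)/(1/2) = 1/6;  -(1/12)·log₂(1/6) = 0.2154
  (S=1,T=0): P(S|T) = (5/72)/(1/12) = 5/6;  -(5/72)·log₂(5/6) = 0.0183
  (S=1,T=1): P(S|T) = (25/72)/(5/12) = 5/6;  -(25/72)·log₂(5/6) = 0.0913
  (S=1,T=2): P(S|T) = (5/12)/(1/2) = 5/6;  -(5/12)·log₂(5/6) = 0.1096
H(S|T) = 0.0359 + 0.1795 + 0.2154 + 0.0183 + 0.0913 + 0.1096
  = 0.6500 bits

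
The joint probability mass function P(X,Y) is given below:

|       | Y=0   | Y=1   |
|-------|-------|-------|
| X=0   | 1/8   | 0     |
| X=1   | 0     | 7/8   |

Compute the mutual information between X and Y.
Marginal P(X) (row sums):
  P(X=0) = 1/8 + 0 = 1/8
  P(X=1) = 0 + 7/8 = 7/8
Marginal P(Y) (column sums):
  P(Y=0) = 1/8 + 0 = 1/8
  P(Y=1) = 0 + 7/8 = 7/8

H(X) = -[(1/8)·log₂(1/8) + (7/8)·log₂(7/8)]
  = 0.3750 + 0.1686
  = 0.5436 bits
H(Y) = -[(1/8)·log₂(1/8) + (7/8)·log₂(7/8)]
  = 0.3750 + 0.1686
  = 0.5436 bits
H(X,Y) = -[(1/8)·log₂(1/8) + (7/8)·log₂(7/8)]
  = 0.3750 + 0.1686
  = 0.5436 bits

I(X;Y) = H(X) + H(Y) - H(X,Y)
  = 0.5436 + 0.5436 - 0.5436
  = 0.5436 bits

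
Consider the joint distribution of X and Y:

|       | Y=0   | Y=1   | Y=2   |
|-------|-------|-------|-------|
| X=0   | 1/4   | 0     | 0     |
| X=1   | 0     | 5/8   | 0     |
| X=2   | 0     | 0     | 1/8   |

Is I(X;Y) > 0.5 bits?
Marginal P(X) (row sums):
  P(X=0) = 1/4 + 0 + 0 = 1/4
  P(X=1) = 0 + 5/8 + 0 = 5/8
  P(X=2) = 0 + 0 + 1/8 = 1/8
Marginal P(Y) (column sums):
  P(Y=0) = 1/4 + 0 + 0 = 1/4
  P(Y=1) = 0 + 5/8 + 0 = 5/8
  P(Y=2) = 0 + 0 + 1/8 = 1/8

H(X) = -[(1/4)·log₂(1/4) + (5/8)·log₂(5/8) + (1/8)·log₂(1/8)]
  = 0.5000 + 0.4238 + 0.3750
  = 1.2988 bits
H(Y) = -[(1/4)·log₂(1/4) + (5/8)·log₂(5/8) + (1/8)·log₂(1/8)]
  = 0.5000 + 0.4238 + 0.3750
  = 1.2988 bits
H(X,Y) = -[(1/4)·log₂(1/4) + (5/8)·log₂(5/8) + (1/8)·log₂(1/8)]
  = 0.5000 + 0.4238 + 0.3750
  = 1.2988 bits

I(X;Y) = H(X) + H(Y) - H(X,Y)
  = 1.2988 + 1.2988 - 1.2988
  = 1.2988 bits

Yes. I(X;Y) = 1.2988 bits, which is > 0.5 bits.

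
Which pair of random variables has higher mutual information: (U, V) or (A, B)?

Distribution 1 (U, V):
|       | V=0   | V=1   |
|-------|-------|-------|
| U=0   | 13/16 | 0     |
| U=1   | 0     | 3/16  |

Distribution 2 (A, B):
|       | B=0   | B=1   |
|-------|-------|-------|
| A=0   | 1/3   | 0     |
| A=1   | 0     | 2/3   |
Distribution 1 (U, V):
Marginal P(U) (row sums):
  P(U=0) = 13/16 + 0 = 13/16
  P(U=1) = 0 + 3/16 = 3/16
Marginal P(V) (column sums):
  P(V=0) = 13/16 + 0 = 13/16
  P(V=1) = 0 + 3/16 = 3/16

H(U) = -[(13/16)·log₂(13/16) + (3/16)·log₂(3/16)]
  = 0.2434 + 0.4528
  = 0.6962 bits
H(V) = -[(13/16)·log₂(13/16) + (3/16)·log₂(3/16)]
  = 0.2434 + 0.4528
  = 0.6962 bits
H(U,V) = -[(13/16)·log₂(13/16) + (3/16)·log₂(3/16)]
  = 0.2434 + 0.4528
  = 0.6962 bits

I(U;V) = H(U) + H(V) - H(U,V)
  = 0.6962 + 0.6962 - 0.6962
  = 0.6962 bits

Distribution 2 (A, B):
Marginal P(A) (row sums):
  P(A=0) = 1/3 + 0 = 1/3
  P(A=1) = 0 + 2/3 = 2/3
Marginal P(B) (column sums):
  P(B=0) = 1/3 + 0 = 1/3
  P(B=1) = 0 + 2/3 = 2/3

H(A) = -[(1/3)·log₂(1/3) + (2/3)·log₂(2/3)]
  = 0.5283 + 0.3900
  = 0.9183 bits
H(B) = -[(1/3)·log₂(1/3) + (2/3)·log₂(2/3)]
  = 0.5283 + 0.3900
  = 0.9183 bits
H(A,B) = -[(1/3)·log₂(1/3) + (2/3)·log₂(2/3)]
  = 0.5283 + 0.3900
  = 0.9183 bits

I(A;B) = H(A) + H(B) - H(A,B)
  = 0.9183 + 0.9183 - 0.9183
  = 0.9183 bits

I(A;B) = 0.9183 bits > I(U;V) = 0.6962 bits, so (A, B) has the higher mutual information (stronger dependence).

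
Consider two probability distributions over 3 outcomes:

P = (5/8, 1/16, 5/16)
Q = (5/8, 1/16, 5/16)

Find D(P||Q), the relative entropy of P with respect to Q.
D(P||Q) = Σ P(i) log₂(P(i)/Q(i))
  i=0: (5/8) × log₂((5/8)/(5/8)) = (5/8) × log₂(1) = 0.0000
  i=1: (1/16) × log₂((1/16)/(1/16)) = (1/16) × log₂(1) = 0.0000
  i=2: (5/16) × log₂((5/16)/(5/16)) = (5/16) × log₂(1) = 0.0000
D(P||Q) = 0.0000 + 0.0000 + 0.0000
  = 0.0000 bits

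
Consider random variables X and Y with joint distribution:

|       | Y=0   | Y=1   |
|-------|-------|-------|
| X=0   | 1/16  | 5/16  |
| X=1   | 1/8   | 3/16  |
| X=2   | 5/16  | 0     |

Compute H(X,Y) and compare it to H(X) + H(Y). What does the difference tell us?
Marginal P(X) (row sums):
  P(X=0) = 1/16 + 5/16 = 3/8
  P(X=1) = 1/8 + 3/16 = 5/16
  P(X=2) = 5/16 + 0 = 5/16
Marginal P(Y) (column sums):
  P(Y=0) = 1/16 + 1/8 + 5/16 = 1/2
  P(Y=1) = 5/16 + 3/16 + 0 = 1/2

H(X,Y) = -[(1/16)·log₂(1/16) + (5/16)·log₂(5/16) + (1/8)·log₂(1/8) + (3/16)·log₂(3/16) + (5/16)·log₂(5/16)]
  = 0.2500 + 0.5244 + 0.3750 + 0.4528 + 0.5244
  = 2.1266 bits
H(X) = -[(3/8)·log₂(3/8) + (5/16)·log₂(5/16) + (5/16)·log₂(5/16)]
  = 0.5306 + 0.5244 + 0.5244
  = 1.5794 bits
H(Y) = -[(1/2)·log₂(1/2) + (1/2)·log₂(1/2)]
  = 0.5000 + 0.5000
  = 1.0000 bits

H(X) + H(Y) = 1.5794 + 1.0000 = 2.5794 bits
Difference: H(X) + H(Y) - H(X,Y) = 2.5794 - 2.1266 = 0.4528 bits = I(X;Y)

The difference is the mutual information; it is positive here, so X and Y are dependent (knowing one reduces uncertainty about the other by 0.4528 bits).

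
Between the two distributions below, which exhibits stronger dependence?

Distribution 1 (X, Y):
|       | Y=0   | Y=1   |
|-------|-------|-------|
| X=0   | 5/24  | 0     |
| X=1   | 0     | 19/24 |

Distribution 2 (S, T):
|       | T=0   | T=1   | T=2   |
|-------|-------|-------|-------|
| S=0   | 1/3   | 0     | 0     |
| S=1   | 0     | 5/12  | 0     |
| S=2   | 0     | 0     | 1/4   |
Distribution 1 (X, Y):
Marginal P(X) (row sums):
  P(X=0) = 5/24 + 0 = 5/24
  P(X=1) = 0 + 19/24 = 19/24
Marginal P(Y) (column sums):
  P(Y=0) = 5/24 + 0 = 5/24
  P(Y=1) = 0 + 19/24 = 19/24

H(X) = -[(5/24)·log₂(5/24) + (19/24)·log₂(19/24)]
  = 0.4715 + 0.2668
  = 0.7383 bits
H(Y) = -[(5/24)·log₂(5/24) + (19/24)·log₂(19/24)]
  = 0.4715 + 0.2668
  = 0.7383 bits
H(X,Y) = -[(5/24)·log₂(5/24) + (19/24)·log₂(19/24)]
  = 0.4715 + 0.2668
  = 0.7383 bits

I(X;Y) = H(X) + H(Y) - H(X,Y)
  = 0.7383 + 0.7383 - 0.7383
  = 0.7383 bits

Distribution 2 (S, T):
Marginal P(S) (row sums):
  P(S=0) = 1/3 + 0 + 0 = 1/3
  P(S=1) = 0 + 5/12 + 0 = 5/12
  P(S=2) = 0 + 0 + 1/4 = 1/4
Marginal P(T) (column sums):
  P(T=0) = 1/3 + 0 + 0 = 1/3
  P(T=1) = 0 + 5/12 + 0 = 5/12
  P(T=2) = 0 + 0 + 1/4 = 1/4

H(S) = -[(1/3)·log₂(1/3) + (5/12)·log₂(5/12) + (1/4)·log₂(1/4)]
  = 0.5283 + 0.5263 + 0.5000
  = 1.5546 bits
H(T) = -[(1/3)·log₂(1/3) + (5/12)·log₂(5/12) + (1/4)·log₂(1/4)]
  = 0.5283 + 0.5263 + 0.5000
  = 1.5546 bits
H(S,T) = -[(1/3)·log₂(1/3) + (5/12)·log₂(5/12) + (1/4)·log₂(1/4)]
  = 0.5283 + 0.5263 + 0.5000
  = 1.5546 bits

I(S;T) = H(S) + H(T) - H(S,T)
  = 1.5546 + 1.5546 - 1.5546
  = 1.5546 bits

I(S;T) = 1.5546 bits > I(X;Y) = 0.7383 bits, so (S, T) has the higher mutual information (stronger dependence).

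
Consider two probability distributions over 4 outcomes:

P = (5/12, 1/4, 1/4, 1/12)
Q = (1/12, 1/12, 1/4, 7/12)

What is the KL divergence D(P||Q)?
D(P||Q) = Σ P(i) log₂(P(i)/Q(i))
  i=0: (5/12) × log₂((5/12)/(1/12)) = (5/12) × log₂(5) = 0.9675
  i=1: (1/4) × log₂((1/4)/(1/12)) = (1/4) × log₂(3) = 0.3962
  i=2: (1/4) × log₂((1/4)/(1/4)) = (1/4) × log₂(1) = 0.0000
  i=3: (1/12) × log₂((1/12)/(7/12)) = (1/12) × log₂(1/7) = -0.2339
D(P||Q) = 0.9675 + 0.3962 + 0.0000 - 0.2339
  = 1.1298 bits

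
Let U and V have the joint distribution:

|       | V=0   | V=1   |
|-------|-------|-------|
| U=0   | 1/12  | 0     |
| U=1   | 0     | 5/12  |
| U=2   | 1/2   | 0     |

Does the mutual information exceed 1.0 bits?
Marginal P(U) (row sums):
  P(U=0) = 1/12 + 0 = 1/12
  P(U=1) = 0 + 5/12 = 5/12
  P(U=2) = 1/2 + 0 = 1/2
Marginal P(V) (column sums):
  P(V=0) = 1/12 + 0 + 1/2 = 7/12
  P(V=1) = 0 + 5/12 + 0 = 5/12

H(U) = -[(1/12)·log₂(1/12) + (5/12)·log₂(5/12) + (1/2)·log₂(1/2)]
  = 0.2987 + 0.5263 + 0.5000
  = 1.3250 bits
H(V) = -[(7/12)·log₂(7/12) + (5/12)·log₂(5/12)]
  = 0.4536 + 0.5263
  = 0.9799 bits
H(U,V) = -[(1/12)·log₂(1/12) + (5/12)·log₂(5/12) + (1/2)·log₂(1/2)]
  = 0.2987 + 0.5263 + 0.5000
  = 1.3250 bits

I(U;V) = H(U) + H(V) - H(U,V)
  = 1.3250 + 0.9799 - 1.3250
  = 0.9799 bits

No. I(U;V) = 0.9799 bits, which is ≤ 1.0 bits.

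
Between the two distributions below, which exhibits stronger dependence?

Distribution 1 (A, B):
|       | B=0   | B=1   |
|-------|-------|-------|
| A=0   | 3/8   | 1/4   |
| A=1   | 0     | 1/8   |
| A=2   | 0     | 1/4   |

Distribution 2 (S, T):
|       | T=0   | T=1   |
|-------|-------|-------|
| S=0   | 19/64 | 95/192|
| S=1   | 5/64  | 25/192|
Distribution 1 (A, B):
Marginal P(A) (row sums):
  P(A=0) = 3/8 + 1/4 = 5/8
  P(A=1) = 0 + 1/8 = 1/8
  P(A=2) = 0 + 1/4 = 1/4
Marginal P(B) (column sums):
  P(B=0) = 3/8 + 0 + 0 = 3/8
  P(B=1) = 1/4 + 1/8 + 1/4 = 5/8

H(A) = -[(5/8)·log₂(5/8) + (1/8)·log₂(1/8) + (1/4)·log₂(1/4)]
  = 0.4238 + 0.3750 + 0.5000
  = 1.2988 bits
H(B) = -[(3/8)·log₂(3/8) + (5/8)·log₂(5/8)]
  = 0.5306 + 0.4238
  = 0.9544 bits
H(A,B) = -[(3/8)·log₂(3/8) + (1/4)·log₂(1/4) + (1/8)·log₂(1/8) + (1/4)·log₂(1/4)]
  = 0.5306 + 0.5000 + 0.3750 + 0.5000
  = 1.9056 bits

I(A;B) = H(A) + H(B) - H(A,B)
  = 1.2988 + 0.9544 - 1.9056
  = 0.3476 bits

Distribution 2 (S, T):
Marginal P(S) (row sums):
  P(S=0) = 19/64 + 95/192 = 19/24
  P(S=1) = 5/64 + 25/192 = 5/24
Marginal P(T) (column sums):
  P(T=0) = 19/64 + 5/64 = 3/8
  P(T=1) = 95/192 + 25/192 = 5/8

H(S) = -[(19/24)·log₂(19/24) + (5/24)·log₂(5/24)]
  = 0.2668 + 0.4715
  = 0.7383 bits
H(T) = -[(3/8)·log₂(3/8) + (5/8)·log₂(5/8)]
  = 0.5306 + 0.4238
  = 0.9544 bits
H(S,T) = -[(19/64)·log₂(19/64) + (95/192)·log₂(95/192) + (5/64)·log₂(5/64) + (25/192)·log₂(25/192)]
  = 0.5201 + 0.5023 + 0.2873 + 0.3830
  = 1.6927 bits

I(S;T) = H(S) + H(T) - H(S,T)
  = 0.7383 + 0.9544 - 1.6927
  = 0.0000 bits

I(A;B) = 0.3476 bits > I(S;T) = 0.0000 bits, so (A, B) has the higher mutual information (stronger dependence).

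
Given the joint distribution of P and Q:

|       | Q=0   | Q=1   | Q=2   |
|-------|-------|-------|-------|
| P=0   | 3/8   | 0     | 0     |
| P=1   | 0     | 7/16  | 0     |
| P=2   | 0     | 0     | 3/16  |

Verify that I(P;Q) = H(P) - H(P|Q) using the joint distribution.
Left side, from I(P;Q) = H(P) + H(Q) - H(P,Q):
Marginal P(P) (row sums):
  P(P=0) = 3/8 + 0 + 0 = 3/8
  P(P=1) = 0 + 7/16 + 0 = 7/16
  P(P=2) = 0 + 0 + 3/16 = 3/16
Marginal P(Q) (column sums):
  P(Q=0) = 3/8 + 0 + 0 = 3/8
  P(Q=1) = 0 + 7/16 + 0 = 7/16
  P(Q=2) = 0 + 0 + 3/16 = 3/16

H(P) = -[(3/8)·log₂(3/8) + (7/16)·log₂(7/16) + (3/16)·log₂(3/16)]
  = 0.5306 + 0.5218 + 0.4528
  = 1.5052 bits
H(Q) = -[(3/8)·log₂(3/8) + (7/16)·log₂(7/16) + (3/16)·log₂(3/16)]
  = 0.5306 + 0.5218 + 0.4528
  = 1.5052 bits
H(P,Q) = -[(3/8)·log₂(3/8) + (7/16)·log₂(7/16) + (3/16)·log₂(3/16)]
  = 0.5306 + 0.5218 + 0.4528
  = 1.5052 bits

I(P;Q) = H(P) + H(Q) - H(P,Q)
  = 1.5052 + 1.5052 - 1.5052
  = 1.5052 bits

Right side, with H(P|Q) computed directly from the conditional probabilities:
H(P|Q) = -Σ P(P,Q)·log₂ P(P|Q), where P(P|Q) = P(P,Q) / P(Q)
  (cells with P(P,Q) = 0 contribute 0)
  (P=0,Q=0): P(P|Q) = (3/8)/(3/8) = 1;  -(3/8)·log₂(1) = 0.0000
  (P=1,Q=1): P(P|Q) = (7/16)/(7/16) = 1;  -(7/16)·log₂(1) = 0.0000
  (P=2,Q=2): P(P|Q) = (3/16)/(3/16) = 1;  -(3/16)·log₂(1) = 0.0000
H(P|Q) = 0.0000 + 0.0000 + 0.0000
  = 0.0000 bits
H(P) - H(P|Q) = 1.5052 - 0.0000 = 1.5052 bits

Both sides equal 1.5052 bits, so I(P;Q) = H(P) - H(P|Q) ✓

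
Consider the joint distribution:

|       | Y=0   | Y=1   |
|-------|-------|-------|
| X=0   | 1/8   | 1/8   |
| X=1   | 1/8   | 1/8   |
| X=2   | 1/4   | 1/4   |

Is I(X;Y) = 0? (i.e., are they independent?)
Marginal P(X) (row sums):
  P(X=0) = 1/8 + 1/8 = 1/4
  P(X=1) = 1/8 + 1/8 = 1/4
  P(X=2) = 1/4 + 1/4 = 1/2
Marginal P(Y) (column sums):
  P(Y=0) = 1/8 + 1/8 + 1/4 = 1/2
  P(Y=1) = 1/8 + 1/8 + 1/4 = 1/2

X and Y are independent iff P(X=i,Y=j) = P(X=i)·P(Y=j) for every cell.
  P(X=0)·P(Y=0) = 1/4 × 1/2 = 1/8 = P(X=0,Y=0) ✓
  P(X=0)·P(Y=1) = 1/4 × 1/2 = 1/8 = P(X=0,Y=1) ✓
  P(X=1)·P(Y=0) = 1/4 × 1/2 = 1/8 = P(X=1,Y=0) ✓
  P(X=1)·P(Y=1) = 1/4 × 1/2 = 1/8 = P(X=1,Y=1) ✓
  P(X=2)·P(Y=0) = 1/2 × 1/2 = 1/4 = P(X=2,Y=0) ✓
  P(X=2)·P(Y=1) = 1/2 × 1/2 = 1/4 = P(X=2,Y=1) ✓

Yes, X and Y are independent: every cell factors, so I(X;Y) = 0 bits.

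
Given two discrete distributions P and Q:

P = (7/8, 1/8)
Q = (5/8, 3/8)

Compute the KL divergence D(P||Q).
D(P||Q) = Σ P(i) log₂(P(i)/Q(i))
  i=0: (7/8) × log₂((7/8)/(5/8)) = (7/8) × log₂(7/5) = 0.4247
  i=1: (1/8) × log₂((1/8)/(3/8)) = (1/8) × log₂(1/3) = -0.1981
D(P||Q) = 0.4247 - 0.1981
  = 0.2266 bits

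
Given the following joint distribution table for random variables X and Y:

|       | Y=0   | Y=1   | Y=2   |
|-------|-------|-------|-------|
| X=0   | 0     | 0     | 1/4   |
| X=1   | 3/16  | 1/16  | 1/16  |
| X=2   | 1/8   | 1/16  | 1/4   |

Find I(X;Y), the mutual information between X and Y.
Marginal P(X) (row sums):
  P(X=0) = 0 + 0 + 1/4 = 1/4
  P(X=1) = 3/16 + 1/16 + 1/16 = 5/16
  P(X=2) = 1/8 + 1/16 + 1/4 = 7/16
Marginal P(Y) (column sums):
  P(Y=0) = 0 + 3/16 + 1/8 = 5/16
  P(Y=1) = 0 + 1/16 + 1/16 = 1/8
  P(Y=2) = 1/4 + 1/16 + 1/4 = 9/16

H(X) = -[(1/4)·log₂(1/4) + (5/16)·log₂(5/16) + (7/16)·log₂(7/16)]
  = 0.5000 + 0.5244 + 0.5218
  = 1.5462 bits
H(Y) = -[(5/16)·log₂(5/16) + (1/8)·log₂(1/8) + (9/16)·log₂(9/16)]
  = 0.5244 + 0.3750 + 0.4669
  = 1.3663 bits
H(X,Y) = -[(1/4)·log₂(1/4) + (3/16)·log₂(3/16) + (1/16)·log₂(1/16) + (1/16)·log₂(1/16) + (1/8)·log₂(1/8) + (1/16)·log₂(1/16) + (1/4)·log₂(1/4)]
  = 0.5000 + 0.4528 + 0.2500 + 0.2500 + 0.3750 + 0.2500 + 0.5000
  = 2.5778 bits

I(X;Y) = H(X) + H(Y) - H(X,Y)
  = 1.5462 + 1.3663 - 2.5778
  = 0.3347 bits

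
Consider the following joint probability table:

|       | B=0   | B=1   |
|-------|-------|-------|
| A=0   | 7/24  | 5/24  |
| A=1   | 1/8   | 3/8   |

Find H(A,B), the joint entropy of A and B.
H(A,B) = -Σ P(A,B) log₂ P(A,B), summed over the non-zero cells:
H(A,B) = -[(7/24)·log₂(7/24) + (5/24)·log₂(5/24) + (1/8)·log₂(1/8) + (3/8)·log₂(3/8)]
  = 0.5185 + 0.4715 + 0.3750 + 0.5306
  = 1.8956 bits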